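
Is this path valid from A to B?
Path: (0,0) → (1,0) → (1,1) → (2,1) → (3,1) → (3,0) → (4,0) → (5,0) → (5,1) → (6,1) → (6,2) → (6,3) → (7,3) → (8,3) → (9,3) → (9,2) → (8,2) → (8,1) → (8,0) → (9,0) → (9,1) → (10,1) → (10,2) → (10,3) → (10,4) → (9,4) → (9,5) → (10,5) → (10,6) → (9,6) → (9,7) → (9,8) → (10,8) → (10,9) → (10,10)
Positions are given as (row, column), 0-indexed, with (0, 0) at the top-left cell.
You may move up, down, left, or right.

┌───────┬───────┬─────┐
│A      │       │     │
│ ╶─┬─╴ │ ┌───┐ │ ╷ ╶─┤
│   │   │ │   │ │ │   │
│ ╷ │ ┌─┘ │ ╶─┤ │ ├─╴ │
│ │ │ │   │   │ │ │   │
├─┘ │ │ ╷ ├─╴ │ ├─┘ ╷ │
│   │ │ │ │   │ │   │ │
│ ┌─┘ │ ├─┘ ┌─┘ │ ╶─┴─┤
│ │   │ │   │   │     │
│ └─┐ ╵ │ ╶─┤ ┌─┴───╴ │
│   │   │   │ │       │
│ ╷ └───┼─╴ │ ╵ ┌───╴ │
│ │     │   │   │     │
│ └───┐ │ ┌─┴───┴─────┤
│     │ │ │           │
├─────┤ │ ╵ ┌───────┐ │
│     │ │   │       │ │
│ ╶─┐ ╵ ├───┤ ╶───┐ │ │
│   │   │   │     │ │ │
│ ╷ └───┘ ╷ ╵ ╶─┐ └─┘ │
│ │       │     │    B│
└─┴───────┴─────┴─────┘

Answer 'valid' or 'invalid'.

Checking path validity:
Result: All consecutive moves are passable.

valid

Correct solution:

┌───────┬───────┬─────┐
│A      │       │     │
│ ╶─┬─╴ │ ┌───┐ │ ╷ ╶─┤
│↳ ↓│   │ │   │ │ │   │
│ ╷ │ ┌─┘ │ ╶─┤ │ ├─╴ │
│ │↓│ │   │   │ │ │   │
├─┘ │ │ ╷ ├─╴ │ ├─┘ ╷ │
│↓ ↲│ │ │ │   │ │   │ │
│ ┌─┘ │ ├─┘ ┌─┘ │ ╶─┴─┤
│↓│   │ │   │   │     │
│ └─┐ ╵ │ ╶─┤ ┌─┴───╴ │
│↳ ↓│   │   │ │       │
│ ╷ └───┼─╴ │ ╵ ┌───╴ │
│ │↳ → ↓│   │   │     │
│ └───┐ │ ┌─┴───┴─────┤
│     │↓│ │           │
├─────┤ │ ╵ ┌───────┐ │
│↓ ← ↰│↓│   │       │ │
│ ╶─┐ ╵ ├───┤ ╶───┐ │ │
│↳ ↓│↑ ↲│↱ ↓│↱ → ↓│ │ │
│ ╷ └───┘ ╷ ╵ ╶─┐ └─┘ │
│ │↳ → → ↑│↳ ↑  │↳ → B│
└─┴───────┴─────┴─────┘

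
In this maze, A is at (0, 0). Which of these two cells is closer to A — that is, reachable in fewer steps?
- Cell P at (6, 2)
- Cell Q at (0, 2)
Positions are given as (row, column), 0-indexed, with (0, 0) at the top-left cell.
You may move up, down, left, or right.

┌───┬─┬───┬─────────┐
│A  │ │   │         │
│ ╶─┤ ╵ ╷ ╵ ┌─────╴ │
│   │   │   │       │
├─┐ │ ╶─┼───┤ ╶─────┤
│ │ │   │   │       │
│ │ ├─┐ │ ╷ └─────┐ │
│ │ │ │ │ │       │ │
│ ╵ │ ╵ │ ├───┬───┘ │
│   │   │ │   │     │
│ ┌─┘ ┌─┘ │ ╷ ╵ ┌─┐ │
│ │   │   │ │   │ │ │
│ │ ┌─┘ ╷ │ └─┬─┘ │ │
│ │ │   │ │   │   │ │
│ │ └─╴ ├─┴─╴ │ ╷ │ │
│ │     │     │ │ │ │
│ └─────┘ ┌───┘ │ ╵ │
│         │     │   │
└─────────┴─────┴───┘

Shortest path A → P at (6, 2): 60 steps
Shortest path A → Q at (0, 2): 48 steps

Q is closer (48 steps vs 60 steps).

Path to P:

┌───┬─┬───┬─────────┐
│A  │ │↓ ↰│↓ ← ← ← ↰│
│ ╶─┤ ╵ ╷ ╵ ┌─────╴ │
│↳ ↓│↓ ↲│↑ ↲│↱ → → ↑│
├─┐ │ ╶─┼───┤ ╶─────┤
│ │↓│↳ ↓│   │↑ ← ← ↰│
│ │ ├─┐ │ ╷ └─────┐ │
│ │↓│ │↓│ │       │↑│
│ ╵ │ ╵ │ ├───┬───┘ │
│↓ ↲│↓ ↲│ │↱ ↓│↱ → ↑│
│ ┌─┘ ┌─┘ │ ╷ ╵ ┌─┐ │
│↓│↓ ↲│   │↑│↳ ↑│ │ │
│ │ ┌─┘ ╷ │ └─┬─┘ │ │
│↓│↓│P ↰│ │↑ ↰│   │ │
│ │ └─╴ ├─┴─╴ │ ╷ │ │
│↓│↳ → ↑│↱ → ↑│ │ │ │
│ └─────┘ ┌───┘ │ ╵ │
│↳ → → → ↑│     │   │
└─────────┴─────┴───┘

Path to Q:

┌───┬─┬───┬─────────┐
│A  │Q│↓ ↰│↓ ← ← ← ↰│
│ ╶─┤ ╵ ╷ ╵ ┌─────╴ │
│↳ ↓│↑ ↲│↑ ↲│↱ → → ↑│
├─┐ │ ╶─┼───┤ ╶─────┤
│ │↓│   │   │↑ ← ← ↰│
│ │ ├─┐ │ ╷ └─────┐ │
│ │↓│ │ │ │       │↑│
│ ╵ │ ╵ │ ├───┬───┘ │
│↓ ↲│   │ │↱ ↓│↱ → ↑│
│ ┌─┘ ┌─┘ │ ╷ ╵ ┌─┐ │
│↓│   │   │↑│↳ ↑│ │ │
│ │ ┌─┘ ╷ │ └─┬─┘ │ │
│↓│ │   │ │↑ ↰│   │ │
│ │ └─╴ ├─┴─╴ │ ╷ │ │
│↓│     │↱ → ↑│ │ │ │
│ └─────┘ ┌───┘ │ ╵ │
│↳ → → → ↑│     │   │
└─────────┴─────┴───┘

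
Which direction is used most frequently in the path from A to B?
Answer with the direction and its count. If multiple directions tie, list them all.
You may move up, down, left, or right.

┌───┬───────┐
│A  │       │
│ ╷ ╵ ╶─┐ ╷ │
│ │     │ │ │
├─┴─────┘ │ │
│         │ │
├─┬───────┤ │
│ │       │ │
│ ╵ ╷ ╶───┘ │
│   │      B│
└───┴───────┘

Directions: right, down, right, up, right, right, right, down, down, down, down
Counts: {'right': 5, 'down': 5, 'up': 1}
Most common: down and right (tied at 5 times each)

Solution:

┌───┬───────┐
│A ↓│↱ → → ↓│
│ ╷ ╵ ╶─┐ ╷ │
│ │↳ ↑  │ │↓│
├─┴─────┘ │ │
│         │↓│
├─┬───────┤ │
│ │       │↓│
│ ╵ ╷ ╶───┘ │
│   │      B│
└───┴───────┘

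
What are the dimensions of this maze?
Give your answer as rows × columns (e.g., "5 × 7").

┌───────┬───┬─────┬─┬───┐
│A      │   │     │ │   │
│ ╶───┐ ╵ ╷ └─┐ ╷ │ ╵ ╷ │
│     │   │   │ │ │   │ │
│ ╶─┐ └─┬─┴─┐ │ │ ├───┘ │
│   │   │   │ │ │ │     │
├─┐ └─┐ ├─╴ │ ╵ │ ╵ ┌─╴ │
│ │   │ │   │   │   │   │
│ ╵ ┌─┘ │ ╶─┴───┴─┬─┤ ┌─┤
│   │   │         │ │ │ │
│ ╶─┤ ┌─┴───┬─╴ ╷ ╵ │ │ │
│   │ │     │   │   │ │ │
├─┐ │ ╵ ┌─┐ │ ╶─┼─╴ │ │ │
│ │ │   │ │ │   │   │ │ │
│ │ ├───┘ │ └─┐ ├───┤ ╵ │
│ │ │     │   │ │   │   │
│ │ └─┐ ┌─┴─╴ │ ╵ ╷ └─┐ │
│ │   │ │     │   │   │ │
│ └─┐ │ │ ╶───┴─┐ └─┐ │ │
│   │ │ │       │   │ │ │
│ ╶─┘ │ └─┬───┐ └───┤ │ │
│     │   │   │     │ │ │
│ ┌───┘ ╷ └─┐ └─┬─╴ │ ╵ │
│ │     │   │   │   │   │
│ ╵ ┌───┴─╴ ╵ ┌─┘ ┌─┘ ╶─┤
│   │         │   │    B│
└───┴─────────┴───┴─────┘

Counting the maze dimensions:
Rows (vertical): 13
Columns (horizontal): 12
Dimensions: 13 × 12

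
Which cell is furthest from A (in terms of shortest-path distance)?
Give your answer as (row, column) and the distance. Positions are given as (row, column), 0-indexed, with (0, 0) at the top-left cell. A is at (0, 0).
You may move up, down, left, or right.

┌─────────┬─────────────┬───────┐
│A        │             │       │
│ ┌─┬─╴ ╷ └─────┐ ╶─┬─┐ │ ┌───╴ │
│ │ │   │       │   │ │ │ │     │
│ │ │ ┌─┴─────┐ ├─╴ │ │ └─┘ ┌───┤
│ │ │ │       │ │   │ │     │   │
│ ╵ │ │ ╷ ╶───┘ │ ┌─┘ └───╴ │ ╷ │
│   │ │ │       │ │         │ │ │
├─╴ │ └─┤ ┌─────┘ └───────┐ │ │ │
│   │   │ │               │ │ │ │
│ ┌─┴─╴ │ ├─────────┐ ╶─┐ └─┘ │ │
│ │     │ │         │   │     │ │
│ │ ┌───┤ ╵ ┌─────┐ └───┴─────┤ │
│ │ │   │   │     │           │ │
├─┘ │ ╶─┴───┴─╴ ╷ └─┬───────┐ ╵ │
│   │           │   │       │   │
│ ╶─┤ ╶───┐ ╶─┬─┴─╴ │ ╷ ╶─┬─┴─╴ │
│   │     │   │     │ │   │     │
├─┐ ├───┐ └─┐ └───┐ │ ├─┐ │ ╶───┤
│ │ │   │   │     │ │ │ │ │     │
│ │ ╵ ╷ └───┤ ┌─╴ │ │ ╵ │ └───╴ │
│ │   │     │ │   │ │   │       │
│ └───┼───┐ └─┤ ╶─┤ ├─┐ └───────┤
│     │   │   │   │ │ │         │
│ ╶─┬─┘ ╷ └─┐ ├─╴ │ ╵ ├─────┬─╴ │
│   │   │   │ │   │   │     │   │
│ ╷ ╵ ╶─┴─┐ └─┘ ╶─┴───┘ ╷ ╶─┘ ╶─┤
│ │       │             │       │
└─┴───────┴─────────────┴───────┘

Computing BFS distances from A to all cells:
Furthest cell: (11, 10)
Distance: 91 steps

Path from A to the furthest cell:

┌─────────┬─────────────┬───────┐
│A → → → ↓│             │       │
│ ┌─┬─╴ ╷ └─────┐ ╶─┬─┐ │ ┌───╴ │
│ │ │   │↳ → → ↓│   │ │ │ │     │
│ │ │ ┌─┴─────┐ ├─╴ │ │ └─┘ ┌───┤
│ │ │ │       │↓│   │ │     │   │
│ ╵ │ │ ╷ ╶───┘ │ ┌─┘ └───╴ │ ╷ │
│   │ │ │↓ ← ← ↲│ │         │ │ │
├─╴ │ └─┤ ┌─────┘ └───────┐ │ │ │
│   │   │↓│               │ │ │ │
│ ┌─┴─╴ │ ├─────────┐ ╶─┐ └─┘ │ │
│ │     │↓│↱ → → → ↓│   │     │ │
│ │ ┌───┤ ╵ ┌─────┐ └───┴─────┤ │
│ │ │   │↳ ↑│  ↱ ↓│↳ → → → → ↓│ │
├─┘ │ ╶─┴───┴─╴ ╷ └─┬───────┐ ╵ │
│   │      ↱ → ↑│↳ ↓│↓ ↰    │↳ ↓│
│ ╶─┤ ╶───┐ ╶─┬─┴─╴ │ ╷ ╶─┬─┴─╴ │
│   │     │↑ ↰│    ↓│↓│↑ ↰│↓ ← ↲│
├─┐ ├───┐ └─┐ └───┐ │ ├─┐ │ ╶───┤
│ │ │   │   │↑ ← ↰│↓│↓│ │↑│↳ → ↓│
│ │ ╵ ╷ └───┤ ┌─╴ │ │ ╵ │ └───╴ │
│ │   │     │ │↱ ↑│↓│↳ ↓│↑ ← ← ↲│
│ └───┼───┐ └─┤ ╶─┤ ├─┐ └───────┤
│     │   │   │↑ ↰│↓│B│↳ → → → ↓│
│ ╶─┬─┘ ╷ └─┐ ├─╴ │ ╵ ├─────┬─╴ │
│   │   │   │ │↱ ↑│↳ ↑│↓ ↰  │↓ ↲│
│ ╷ ╵ ╶─┴─┐ └─┘ ╶─┴───┘ ╷ ╶─┘ ╶─┤
│ │       │    ↑ ← ← ← ↲│↑ ← ↲  │
└─┴───────┴─────────────┴───────┘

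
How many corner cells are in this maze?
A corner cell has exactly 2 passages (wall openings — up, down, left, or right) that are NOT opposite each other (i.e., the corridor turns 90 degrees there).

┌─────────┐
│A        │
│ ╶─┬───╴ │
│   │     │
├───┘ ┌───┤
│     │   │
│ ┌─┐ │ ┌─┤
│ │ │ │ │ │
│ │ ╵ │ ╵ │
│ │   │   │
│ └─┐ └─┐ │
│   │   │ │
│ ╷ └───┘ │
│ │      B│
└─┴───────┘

Counting corner cells (2 non-opposite passages):
Total corners: 13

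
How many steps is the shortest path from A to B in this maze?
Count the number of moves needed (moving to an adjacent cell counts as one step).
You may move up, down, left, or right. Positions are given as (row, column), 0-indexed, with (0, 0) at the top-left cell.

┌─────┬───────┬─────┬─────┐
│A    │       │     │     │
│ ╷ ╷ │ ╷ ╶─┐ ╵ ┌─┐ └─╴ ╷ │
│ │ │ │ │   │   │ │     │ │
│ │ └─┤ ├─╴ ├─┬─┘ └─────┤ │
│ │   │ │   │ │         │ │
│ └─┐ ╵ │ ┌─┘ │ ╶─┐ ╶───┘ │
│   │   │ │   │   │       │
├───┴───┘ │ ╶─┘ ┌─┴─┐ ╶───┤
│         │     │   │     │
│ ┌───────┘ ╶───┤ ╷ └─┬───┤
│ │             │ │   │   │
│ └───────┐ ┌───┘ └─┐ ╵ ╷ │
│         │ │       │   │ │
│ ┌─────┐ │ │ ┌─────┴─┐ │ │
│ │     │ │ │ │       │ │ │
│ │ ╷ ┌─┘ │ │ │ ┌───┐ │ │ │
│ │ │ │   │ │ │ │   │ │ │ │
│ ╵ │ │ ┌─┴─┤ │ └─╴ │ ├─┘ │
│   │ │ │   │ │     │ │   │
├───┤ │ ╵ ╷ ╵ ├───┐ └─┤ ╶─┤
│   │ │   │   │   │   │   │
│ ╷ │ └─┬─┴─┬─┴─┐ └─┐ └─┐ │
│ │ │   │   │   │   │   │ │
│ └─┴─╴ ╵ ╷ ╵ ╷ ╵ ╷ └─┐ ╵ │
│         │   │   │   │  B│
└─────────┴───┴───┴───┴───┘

Using BFS to find shortest path:
Start: (0, 0), End: (12, 12)
Path found:
(0,0) → (0,1) → (1,1) → (2,1) → (2,2) → (3,2) → (3,3) → (2,3) → (1,3) → (0,3) → (0,4) → (1,4) → (1,5) → (2,5) → (2,4) → (3,4) → (4,4) → (4,3) → (4,2) → (4,1) → (4,0) → (5,0) → (6,0) → (6,1) → (6,2) → (6,3) → (6,4) → (7,4) → (8,4) → (8,3) → (9,3) → (10,3) → (10,4) → (9,4) → (9,5) → (10,5) → (10,6) → (9,6) → (8,6) → (7,6) → (6,6) → (6,7) → (6,8) → (5,8) → (4,8) → (4,9) → (5,9) → (5,10) → (6,10) → (6,11) → (5,11) → (5,12) → (6,12) → (7,12) → (8,12) → (9,12) → (9,11) → (10,11) → (10,12) → (11,12) → (12,12)
Number of steps: 60

Solution:

┌─────┬───────┬─────┬─────┐
│A ↓  │↱ ↓    │     │     │
│ ╷ ╷ │ ╷ ╶─┐ ╵ ┌─┐ └─╴ ╷ │
│ │↓│ │↑│↳ ↓│   │ │     │ │
│ │ └─┤ ├─╴ ├─┬─┘ └─────┤ │
│ │↳ ↓│↑│↓ ↲│ │         │ │
│ └─┐ ╵ │ ┌─┘ │ ╶─┐ ╶───┘ │
│   │↳ ↑│↓│   │   │       │
├───┴───┘ │ ╶─┘ ┌─┴─┐ ╶───┤
│↓ ← ← ← ↲│     │↱ ↓│     │
│ ┌───────┘ ╶───┤ ╷ └─┬───┤
│↓│             │↑│↳ ↓│↱ ↓│
│ └───────┐ ┌───┘ └─┐ ╵ ╷ │
│↳ → → → ↓│ │↱ → ↑  │↳ ↑│↓│
│ ┌─────┐ │ │ ┌─────┴─┐ │ │
│ │     │↓│ │↑│       │ │↓│
│ │ ╷ ┌─┘ │ │ │ ┌───┐ │ │ │
│ │ │ │↓ ↲│ │↑│ │   │ │ │↓│
│ ╵ │ │ ┌─┴─┤ │ └─╴ │ ├─┘ │
│   │ │↓│↱ ↓│↑│     │ │↓ ↲│
├───┤ │ ╵ ╷ ╵ ├───┐ └─┤ ╶─┤
│   │ │↳ ↑│↳ ↑│   │   │↳ ↓│
│ ╷ │ └─┬─┴─┬─┴─┐ └─┐ └─┐ │
│ │ │   │   │   │   │   │↓│
│ └─┴─╴ ╵ ╷ ╵ ╷ ╵ ╷ └─┐ ╵ │
│         │   │   │   │  B│
└─────────┴───┴───┴───┴───┘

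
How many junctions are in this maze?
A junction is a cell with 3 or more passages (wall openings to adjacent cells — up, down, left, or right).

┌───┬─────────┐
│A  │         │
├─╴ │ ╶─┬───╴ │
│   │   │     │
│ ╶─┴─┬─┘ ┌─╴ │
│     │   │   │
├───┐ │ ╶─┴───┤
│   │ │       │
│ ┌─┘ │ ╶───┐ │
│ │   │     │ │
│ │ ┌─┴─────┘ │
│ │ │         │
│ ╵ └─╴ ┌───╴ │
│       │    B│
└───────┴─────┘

Checking each cell for number of passages:

Junctions found (3+ passages):
  (1, 6): 3 passages
  (3, 3): 3 passages
  (5, 3): 3 passages
  (5, 6): 3 passages
  (6, 1): 3 passages
Total junctions: 5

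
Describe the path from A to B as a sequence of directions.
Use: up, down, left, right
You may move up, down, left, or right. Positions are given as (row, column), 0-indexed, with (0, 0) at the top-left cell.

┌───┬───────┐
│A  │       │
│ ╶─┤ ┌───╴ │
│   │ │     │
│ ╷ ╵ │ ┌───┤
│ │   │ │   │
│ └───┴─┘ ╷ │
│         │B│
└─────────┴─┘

Finding the path and converting it to directions:
Path through cells: (0,0) → (1,0) → (2,0) → (3,0) → (3,1) → (3,2) → (3,3) → (3,4) → (2,4) → (2,5) → (3,5)
Directions: down, down, down, right, right, right, right, up, right, down

Solution:

┌───┬───────┐
│A  │       │
│ ╶─┤ ┌───╴ │
│↓  │ │     │
│ ╷ ╵ │ ┌───┤
│↓│   │ │↱ ↓│
│ └───┴─┘ ╷ │
│↳ → → → ↑│B│
└─────────┴─┘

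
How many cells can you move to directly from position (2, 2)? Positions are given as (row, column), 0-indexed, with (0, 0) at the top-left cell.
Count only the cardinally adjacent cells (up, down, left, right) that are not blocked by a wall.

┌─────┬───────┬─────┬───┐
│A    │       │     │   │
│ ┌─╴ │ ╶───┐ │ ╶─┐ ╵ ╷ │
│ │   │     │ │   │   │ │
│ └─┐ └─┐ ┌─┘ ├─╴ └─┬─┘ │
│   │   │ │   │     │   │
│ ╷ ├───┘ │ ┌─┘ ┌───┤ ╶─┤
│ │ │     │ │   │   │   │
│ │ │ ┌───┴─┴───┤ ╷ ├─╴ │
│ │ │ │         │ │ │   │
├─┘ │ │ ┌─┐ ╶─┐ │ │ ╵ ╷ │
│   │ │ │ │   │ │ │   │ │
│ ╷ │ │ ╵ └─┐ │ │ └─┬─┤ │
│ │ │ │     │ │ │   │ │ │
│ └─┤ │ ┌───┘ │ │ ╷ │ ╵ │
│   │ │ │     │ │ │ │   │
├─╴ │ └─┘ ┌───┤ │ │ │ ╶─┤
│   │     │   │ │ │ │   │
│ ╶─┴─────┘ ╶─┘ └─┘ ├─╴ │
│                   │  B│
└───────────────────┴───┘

Checking passable neighbors of (2, 2):
Neighbors: (1, 2), (2, 3)
Count: 2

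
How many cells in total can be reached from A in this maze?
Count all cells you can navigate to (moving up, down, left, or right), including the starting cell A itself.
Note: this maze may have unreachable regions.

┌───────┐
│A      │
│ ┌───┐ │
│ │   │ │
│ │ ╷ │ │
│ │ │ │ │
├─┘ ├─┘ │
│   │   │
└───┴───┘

Using BFS/flood-fill to find all reachable cells from A:
Maze size: 4 × 4 = 16 total cells
6 cell(s) are walled off and cannot be reached from A.
Reachable cells: 10

Reachable region (· marks reachable cells):

┌───────┐
│A · · ·│
│ ┌───┐ │
│·│   │·│
│ │ ╷ │ │
│·│ │ │·│
├─┘ ├─┘ │
│   │· ·│
└───┴───┘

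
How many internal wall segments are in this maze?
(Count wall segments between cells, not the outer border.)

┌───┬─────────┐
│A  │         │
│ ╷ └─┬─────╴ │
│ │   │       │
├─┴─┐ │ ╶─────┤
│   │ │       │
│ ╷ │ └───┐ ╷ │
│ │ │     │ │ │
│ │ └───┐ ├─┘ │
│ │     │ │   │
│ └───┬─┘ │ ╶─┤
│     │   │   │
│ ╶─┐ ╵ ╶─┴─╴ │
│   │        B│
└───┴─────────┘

Counting internal wall segments:
Total internal walls: 36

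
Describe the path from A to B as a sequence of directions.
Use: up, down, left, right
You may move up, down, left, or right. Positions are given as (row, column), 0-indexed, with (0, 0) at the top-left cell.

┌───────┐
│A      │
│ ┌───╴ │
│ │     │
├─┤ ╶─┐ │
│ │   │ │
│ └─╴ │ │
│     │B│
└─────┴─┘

Finding the path and converting it to directions:
Path through cells: (0,0) → (0,1) → (0,2) → (0,3) → (1,3) → (2,3) → (3,3)
Directions: right, right, right, down, down, down

Solution:

┌───────┐
│A → → ↓│
│ ┌───╴ │
│ │    ↓│
├─┤ ╶─┐ │
│ │   │↓│
│ └─╴ │ │
│     │B│
└─────┴─┘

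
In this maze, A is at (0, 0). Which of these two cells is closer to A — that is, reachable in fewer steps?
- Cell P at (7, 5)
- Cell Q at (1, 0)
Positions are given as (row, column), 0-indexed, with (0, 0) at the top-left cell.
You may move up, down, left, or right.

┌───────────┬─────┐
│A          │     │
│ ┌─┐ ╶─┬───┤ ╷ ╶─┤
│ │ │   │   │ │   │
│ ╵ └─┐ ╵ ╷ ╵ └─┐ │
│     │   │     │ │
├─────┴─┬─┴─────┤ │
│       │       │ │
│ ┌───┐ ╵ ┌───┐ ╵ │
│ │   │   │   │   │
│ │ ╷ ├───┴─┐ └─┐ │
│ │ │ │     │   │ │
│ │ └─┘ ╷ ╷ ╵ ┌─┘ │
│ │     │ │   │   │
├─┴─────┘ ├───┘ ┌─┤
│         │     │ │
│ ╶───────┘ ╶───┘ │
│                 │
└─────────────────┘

Shortest path A → P at (7, 5): 24 steps
Shortest path A → Q at (1, 0): 1 steps

Q is closer (1 steps vs 24 steps).

Path to P:

┌───────────┬─────┐
│A → ↓      │↱ ↓  │
│ ┌─┐ ╶─┬───┤ ╷ ╶─┤
│ │ │↳ ↓│↱ ↓│↑│↳ ↓│
│ ╵ └─┐ ╵ ╷ ╵ └─┐ │
│     │↳ ↑│↳ ↑  │↓│
├─────┴─┬─┴─────┤ │
│       │       │↓│
│ ┌───┐ ╵ ┌───┐ ╵ │
│ │   │   │   │  ↓│
│ │ ╷ ├───┴─┐ └─┐ │
│ │ │ │     │   │↓│
│ │ └─┘ ╷ ╷ ╵ ┌─┘ │
│ │     │ │   │↓ ↲│
├─┴─────┘ ├───┘ ┌─┤
│         │P ← ↲│ │
│ ╶───────┘ ╶───┘ │
│                 │
└─────────────────┘

Path to Q:

┌───────────┬─────┐
│A          │     │
│ ┌─┐ ╶─┬───┤ ╷ ╶─┤
│Q│ │   │   │ │   │
│ ╵ └─┐ ╵ ╷ ╵ └─┐ │
│     │   │     │ │
├─────┴─┬─┴─────┤ │
│       │       │ │
│ ┌───┐ ╵ ┌───┐ ╵ │
│ │   │   │   │   │
│ │ ╷ ├───┴─┐ └─┐ │
│ │ │ │     │   │ │
│ │ └─┘ ╷ ╷ ╵ ┌─┘ │
│ │     │ │   │   │
├─┴─────┘ ├───┘ ┌─┤
│         │     │ │
│ ╶───────┘ ╶───┘ │
│                 │
└─────────────────┘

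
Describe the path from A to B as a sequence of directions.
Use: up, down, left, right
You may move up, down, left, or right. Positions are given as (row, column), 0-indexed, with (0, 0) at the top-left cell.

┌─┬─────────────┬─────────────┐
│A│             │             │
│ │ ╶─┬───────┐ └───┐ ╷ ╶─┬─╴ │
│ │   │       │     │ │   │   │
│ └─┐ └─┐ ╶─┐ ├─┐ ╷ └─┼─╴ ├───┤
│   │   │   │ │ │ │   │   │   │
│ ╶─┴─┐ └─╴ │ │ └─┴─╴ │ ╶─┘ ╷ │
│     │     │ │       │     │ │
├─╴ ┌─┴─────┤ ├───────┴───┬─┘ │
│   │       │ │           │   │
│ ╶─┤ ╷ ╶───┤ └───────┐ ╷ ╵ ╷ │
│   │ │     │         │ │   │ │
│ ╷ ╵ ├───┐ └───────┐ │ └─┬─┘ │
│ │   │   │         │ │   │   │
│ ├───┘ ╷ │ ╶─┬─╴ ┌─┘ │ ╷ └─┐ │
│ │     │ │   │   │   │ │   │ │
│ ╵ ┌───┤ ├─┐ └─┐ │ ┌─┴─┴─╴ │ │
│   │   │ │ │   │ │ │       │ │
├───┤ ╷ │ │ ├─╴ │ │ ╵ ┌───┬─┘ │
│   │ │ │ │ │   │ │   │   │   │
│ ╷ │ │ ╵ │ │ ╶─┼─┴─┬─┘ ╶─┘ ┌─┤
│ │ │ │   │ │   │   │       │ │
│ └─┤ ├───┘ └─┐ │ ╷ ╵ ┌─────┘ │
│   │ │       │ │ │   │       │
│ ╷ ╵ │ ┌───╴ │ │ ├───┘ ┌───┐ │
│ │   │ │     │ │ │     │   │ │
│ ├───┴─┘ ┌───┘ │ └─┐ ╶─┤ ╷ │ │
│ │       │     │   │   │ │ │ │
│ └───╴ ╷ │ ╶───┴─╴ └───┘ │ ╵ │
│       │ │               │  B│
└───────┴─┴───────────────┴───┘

Finding the path and converting it to directions:
Path through cells: (0,0) → (1,0) → (2,0) → (3,0) → (3,1) → (4,1) → (4,0) → (5,0) → (5,1) → (6,1) → (6,2) → (5,2) → (4,2) → (4,3) → (5,3) → (5,4) → (5,5) → (6,5) → (7,5) → (7,6) → (8,6) → (8,7) → (9,7) → (9,6) → (10,6) → (10,7) → (11,7) → (12,7) → (13,7) → (13,6) → (13,5) → (14,5) → (14,6) → (14,7) → (14,8) → (14,9) → (14,10) → (14,11) → (14,12) → (13,12) → (12,12) → (12,13) → (13,13) → (14,13) → (14,14)
Directions: down, down, down, right, down, left, down, right, down, right, up, up, right, down, right, right, down, down, right, down, right, down, left, down, right, down, down, down, left, left, down, right, right, right, right, right, right, right, up, up, right, down, down, right

Solution:

┌─┬─────────────┬─────────────┐
│A│             │             │
│ │ ╶─┬───────┐ └───┐ ╷ ╶─┬─╴ │
│↓│   │       │     │ │   │   │
│ └─┐ └─┐ ╶─┐ ├─┐ ╷ └─┼─╴ ├───┤
│↓  │   │   │ │ │ │   │   │   │
│ ╶─┴─┐ └─╴ │ │ └─┴─╴ │ ╶─┘ ╷ │
│↳ ↓  │     │ │       │     │ │
├─╴ ┌─┴─────┤ ├───────┴───┬─┘ │
│↓ ↲│↱ ↓    │ │           │   │
│ ╶─┤ ╷ ╶───┤ └───────┐ ╷ ╵ ╷ │
│↳ ↓│↑│↳ → ↓│         │ │   │ │
│ ╷ ╵ ├───┐ └───────┐ │ └─┬─┘ │
│ │↳ ↑│   │↓        │ │   │   │
│ ├───┘ ╷ │ ╶─┬─╴ ┌─┘ │ ╷ └─┐ │
│ │     │ │↳ ↓│   │   │ │   │ │
│ ╵ ┌───┤ ├─┐ └─┐ │ ┌─┴─┴─╴ │ │
│   │   │ │ │↳ ↓│ │ │       │ │
├───┤ ╷ │ │ ├─╴ │ │ ╵ ┌───┬─┘ │
│   │ │ │ │ │↓ ↲│ │   │   │   │
│ ╷ │ │ ╵ │ │ ╶─┼─┴─┬─┘ ╶─┘ ┌─┤
│ │ │ │   │ │↳ ↓│   │       │ │
│ └─┤ ├───┘ └─┐ │ ╷ ╵ ┌─────┘ │
│   │ │       │↓│ │   │       │
│ ╷ ╵ │ ┌───╴ │ │ ├───┘ ┌───┐ │
│ │   │ │     │↓│ │     │↱ ↓│ │
│ ├───┴─┘ ┌───┘ │ └─┐ ╶─┤ ╷ │ │
│ │       │↓ ← ↲│   │   │↑│↓│ │
│ └───╴ ╷ │ ╶───┴─╴ └───┘ │ ╵ │
│       │ │↳ → → → → → → ↑│↳ B│
└───────┴─┴───────────────┴───┘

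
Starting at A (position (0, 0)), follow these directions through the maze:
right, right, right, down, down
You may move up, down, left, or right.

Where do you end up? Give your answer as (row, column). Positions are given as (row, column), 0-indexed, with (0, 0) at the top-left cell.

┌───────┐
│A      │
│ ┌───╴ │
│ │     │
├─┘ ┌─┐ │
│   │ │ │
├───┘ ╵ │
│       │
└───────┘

Following directions step by step:
Start: (0, 0)
  right: (0, 0) → (0, 1)
  right: (0, 1) → (0, 2)
  right: (0, 2) → (0, 3)
  down: (0, 3) → (1, 3)
  down: (1, 3) → (2, 3)
Final position: (2, 3)

Path taken:

┌───────┐
│A → → ↓│
│ ┌───╴ │
│ │    ↓│
├─┘ ┌─┐ │
│   │ │B│
├───┘ ╵ │
│       │
└───────┘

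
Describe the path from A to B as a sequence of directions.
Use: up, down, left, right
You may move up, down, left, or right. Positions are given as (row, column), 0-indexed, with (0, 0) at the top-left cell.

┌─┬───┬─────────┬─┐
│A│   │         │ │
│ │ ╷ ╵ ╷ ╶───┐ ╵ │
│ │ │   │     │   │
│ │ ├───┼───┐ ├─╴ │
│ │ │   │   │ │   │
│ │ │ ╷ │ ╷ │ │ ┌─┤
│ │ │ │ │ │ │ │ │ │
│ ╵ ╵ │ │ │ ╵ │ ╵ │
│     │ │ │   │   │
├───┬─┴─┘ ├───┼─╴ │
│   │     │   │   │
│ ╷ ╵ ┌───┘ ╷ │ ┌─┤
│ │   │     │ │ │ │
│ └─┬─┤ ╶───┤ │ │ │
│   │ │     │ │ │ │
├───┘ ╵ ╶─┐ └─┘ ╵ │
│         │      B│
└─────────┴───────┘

Finding the path and converting it to directions:
Path through cells: (0,0) → (1,0) → (2,0) → (3,0) → (4,0) → (4,1) → (3,1) → (2,1) → (1,1) → (0,1) → (0,2) → (1,2) → (1,3) → (0,3) → (0,4) → (0,5) → (0,6) → (0,7) → (1,7) → (1,8) → (2,8) → (2,7) → (3,7) → (4,7) → (4,8) → (5,8) → (5,7) → (6,7) → (7,7) → (8,7) → (8,8)
Directions: down, down, down, down, right, up, up, up, up, right, down, right, up, right, right, right, right, down, right, down, left, down, down, right, down, left, down, down, down, right

Solution:

┌─┬───┬─────────┬─┐
│A│↱ ↓│↱ → → → ↓│ │
│ │ ╷ ╵ ╷ ╶───┐ ╵ │
│↓│↑│↳ ↑│     │↳ ↓│
│ │ ├───┼───┐ ├─╴ │
│↓│↑│   │   │ │↓ ↲│
│ │ │ ╷ │ ╷ │ │ ┌─┤
│↓│↑│ │ │ │ │ │↓│ │
│ ╵ ╵ │ │ │ ╵ │ ╵ │
│↳ ↑  │ │ │   │↳ ↓│
├───┬─┴─┘ ├───┼─╴ │
│   │     │   │↓ ↲│
│ ╷ ╵ ┌───┘ ╷ │ ┌─┤
│ │   │     │ │↓│ │
│ └─┬─┤ ╶───┤ │ │ │
│   │ │     │ │↓│ │
├───┘ ╵ ╶─┐ └─┘ ╵ │
│         │    ↳ B│
└─────────┴───────┘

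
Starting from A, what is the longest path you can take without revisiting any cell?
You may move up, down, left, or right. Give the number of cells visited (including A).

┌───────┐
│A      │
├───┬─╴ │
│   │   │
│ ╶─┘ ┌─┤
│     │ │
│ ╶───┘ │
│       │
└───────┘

Finding longest simple path using DFS:
Start: (0, 0)
Longest path visits 14 cells
Path: A → right → right → right → down → left → down → left → left → down → right → right → right → up

Solution:

┌───────┐
│A → → ↓│
├───┬─╴ │
│   │↓ ↲│
│ ╶─┘ ┌─┤
│↓ ← ↲│B│
│ ╶───┘ │
│↳ → → ↑│
└───────┘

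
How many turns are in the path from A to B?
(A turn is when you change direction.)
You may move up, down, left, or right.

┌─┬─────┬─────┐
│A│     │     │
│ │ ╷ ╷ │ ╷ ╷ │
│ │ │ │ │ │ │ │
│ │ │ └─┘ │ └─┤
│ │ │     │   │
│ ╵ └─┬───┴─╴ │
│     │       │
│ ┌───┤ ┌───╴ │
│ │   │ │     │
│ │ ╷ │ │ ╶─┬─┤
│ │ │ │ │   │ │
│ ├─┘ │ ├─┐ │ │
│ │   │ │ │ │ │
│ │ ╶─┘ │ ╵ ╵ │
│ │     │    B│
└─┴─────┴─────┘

Directions: down, down, down, right, up, up, up, right, down, down, right, right, up, up, right, down, down, right, down, down, left, left, down, right, down, down, right
Number of turns: 15

Solution:

┌─┬─────┬─────┐
│A│↱ ↓  │↱ ↓  │
│ │ ╷ ╷ │ ╷ ╷ │
│↓│↑│↓│ │↑│↓│ │
│ │ │ └─┘ │ └─┤
│↓│↑│↳ → ↑│↳ ↓│
│ ╵ └─┬───┴─╴ │
│↳ ↑  │      ↓│
│ ┌───┤ ┌───╴ │
│ │   │ │↓ ← ↲│
│ │ ╷ │ │ ╶─┬─┤
│ │ │ │ │↳ ↓│ │
│ ├─┘ │ ├─┐ │ │
│ │   │ │ │↓│ │
│ │ ╶─┘ │ ╵ ╵ │
│ │     │  ↳ B│
└─┴─────┴─────┘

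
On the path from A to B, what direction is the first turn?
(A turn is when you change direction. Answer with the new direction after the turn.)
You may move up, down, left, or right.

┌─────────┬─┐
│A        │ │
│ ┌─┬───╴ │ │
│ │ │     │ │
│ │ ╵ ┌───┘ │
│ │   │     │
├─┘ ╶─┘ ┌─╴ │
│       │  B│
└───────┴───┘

Directions: right, right, right, right, down, left, left, down, left, down, right, right, up, right, right, down
First turn direction: down

Solution:

┌─────────┬─┐
│A → → → ↓│ │
│ ┌─┬───╴ │ │
│ │ │↓ ← ↲│ │
│ │ ╵ ┌───┘ │
│ │↓ ↲│↱ → ↓│
├─┘ ╶─┘ ┌─╴ │
│  ↳ → ↑│  B│
└───────┴───┘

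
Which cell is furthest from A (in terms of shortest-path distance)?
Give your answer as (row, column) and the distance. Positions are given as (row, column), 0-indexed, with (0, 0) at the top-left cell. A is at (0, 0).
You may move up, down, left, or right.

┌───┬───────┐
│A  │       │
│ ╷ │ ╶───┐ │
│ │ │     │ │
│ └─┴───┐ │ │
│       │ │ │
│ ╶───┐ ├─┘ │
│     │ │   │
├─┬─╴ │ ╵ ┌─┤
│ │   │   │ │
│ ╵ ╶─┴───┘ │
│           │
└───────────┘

Computing BFS distances from A to all cells:
Furthest cell: (2, 4)
Distance: 20 steps

Path from A to the furthest cell:

┌───┬───────┐
│A  │↓ ← ← ↰│
│ ╷ │ ╶───┐ │
│↓│ │↳ → ↓│↑│
│ └─┴───┐ │ │
│↳ → → ↓│B│↑│
│ ╶───┐ ├─┘ │
│     │↓│↱ ↑│
├─┬─╴ │ ╵ ┌─┤
│ │   │↳ ↑│ │
│ ╵ ╶─┴───┘ │
│           │
└───────────┘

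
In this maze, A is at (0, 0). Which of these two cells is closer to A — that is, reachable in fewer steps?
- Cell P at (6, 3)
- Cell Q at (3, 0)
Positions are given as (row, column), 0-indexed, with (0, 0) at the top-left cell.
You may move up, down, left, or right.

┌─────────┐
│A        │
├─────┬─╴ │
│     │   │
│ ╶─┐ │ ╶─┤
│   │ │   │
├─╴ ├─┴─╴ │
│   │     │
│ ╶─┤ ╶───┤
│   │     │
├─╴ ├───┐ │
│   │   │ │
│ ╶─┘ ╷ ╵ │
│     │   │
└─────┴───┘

Shortest path A → P at (6, 3): 17 steps
Shortest path A → Q at (3, 0): 27 steps

P is closer (17 steps vs 27 steps).

Path to P:

┌─────────┐
│A → → → ↓│
├─────┬─╴ │
│     │↓ ↲│
│ ╶─┐ │ ╶─┤
│   │ │↳ ↓│
├─╴ ├─┴─╴ │
│   │↓ ← ↲│
│ ╶─┤ ╶───┤
│   │↳ → ↓│
├─╴ ├───┐ │
│   │   │↓│
│ ╶─┘ ╷ ╵ │
│     │P ↲│
└─────┴───┘

Path to Q:

┌─────────┐
│A → → → ↓│
├─────┬─╴ │
│     │↓ ↲│
│ ╶─┐ │ ╶─┤
│   │ │↳ ↓│
├─╴ ├─┴─╴ │
│Q  │↓ ← ↲│
│ ╶─┤ ╶───┤
│↑ ↰│↳ → ↓│
├─╴ ├───┐ │
│↱ ↑│↓ ↰│↓│
│ ╶─┘ ╷ ╵ │
│↑ ← ↲│↑ ↲│
└─────┴───┘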